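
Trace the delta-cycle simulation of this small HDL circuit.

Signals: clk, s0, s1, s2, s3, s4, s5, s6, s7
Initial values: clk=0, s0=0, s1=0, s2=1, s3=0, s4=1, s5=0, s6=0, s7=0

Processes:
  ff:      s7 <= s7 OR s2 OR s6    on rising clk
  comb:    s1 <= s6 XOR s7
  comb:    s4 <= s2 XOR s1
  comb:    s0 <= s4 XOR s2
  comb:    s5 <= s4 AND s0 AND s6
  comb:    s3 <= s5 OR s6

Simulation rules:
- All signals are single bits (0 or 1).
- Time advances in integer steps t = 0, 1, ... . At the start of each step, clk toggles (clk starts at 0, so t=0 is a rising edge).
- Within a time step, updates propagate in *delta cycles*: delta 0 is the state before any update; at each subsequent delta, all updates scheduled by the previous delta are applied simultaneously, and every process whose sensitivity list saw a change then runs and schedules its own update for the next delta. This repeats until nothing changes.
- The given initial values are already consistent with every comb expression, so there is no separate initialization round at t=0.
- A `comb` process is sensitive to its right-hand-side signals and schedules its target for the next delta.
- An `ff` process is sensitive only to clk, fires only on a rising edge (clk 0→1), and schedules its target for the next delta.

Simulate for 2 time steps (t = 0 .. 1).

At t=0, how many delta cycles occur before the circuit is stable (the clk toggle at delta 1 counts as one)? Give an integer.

t0.Δ0 s1=0 s3=0 s7=0 s4=1 clk=0 s6=0 s5=0 s2=1 s0=0
t0.Δ1 s1=0 s3=0 s7=0 s4=1 clk=1 s6=0 s5=0 s2=1 s0=0
t0.Δ2 s1=0 s3=0 s7=1 s4=1 clk=1 s6=0 s5=0 s2=1 s0=0
t0.Δ3 s1=1 s3=0 s7=1 s4=1 clk=1 s6=0 s5=0 s2=1 s0=0
t0.Δ4 s1=1 s3=0 s7=1 s4=0 clk=1 s6=0 s5=0 s2=1 s0=0
t0.Δ5 s1=1 s3=0 s7=1 s4=0 clk=1 s6=0 s5=0 s2=1 s0=1
t1.Δ0 s1=1 s3=0 s7=1 s4=0 clk=1 s6=0 s5=0 s2=1 s0=1
t1.Δ1 s1=1 s3=0 s7=1 s4=0 clk=0 s6=0 s5=0 s2=1 s0=1

5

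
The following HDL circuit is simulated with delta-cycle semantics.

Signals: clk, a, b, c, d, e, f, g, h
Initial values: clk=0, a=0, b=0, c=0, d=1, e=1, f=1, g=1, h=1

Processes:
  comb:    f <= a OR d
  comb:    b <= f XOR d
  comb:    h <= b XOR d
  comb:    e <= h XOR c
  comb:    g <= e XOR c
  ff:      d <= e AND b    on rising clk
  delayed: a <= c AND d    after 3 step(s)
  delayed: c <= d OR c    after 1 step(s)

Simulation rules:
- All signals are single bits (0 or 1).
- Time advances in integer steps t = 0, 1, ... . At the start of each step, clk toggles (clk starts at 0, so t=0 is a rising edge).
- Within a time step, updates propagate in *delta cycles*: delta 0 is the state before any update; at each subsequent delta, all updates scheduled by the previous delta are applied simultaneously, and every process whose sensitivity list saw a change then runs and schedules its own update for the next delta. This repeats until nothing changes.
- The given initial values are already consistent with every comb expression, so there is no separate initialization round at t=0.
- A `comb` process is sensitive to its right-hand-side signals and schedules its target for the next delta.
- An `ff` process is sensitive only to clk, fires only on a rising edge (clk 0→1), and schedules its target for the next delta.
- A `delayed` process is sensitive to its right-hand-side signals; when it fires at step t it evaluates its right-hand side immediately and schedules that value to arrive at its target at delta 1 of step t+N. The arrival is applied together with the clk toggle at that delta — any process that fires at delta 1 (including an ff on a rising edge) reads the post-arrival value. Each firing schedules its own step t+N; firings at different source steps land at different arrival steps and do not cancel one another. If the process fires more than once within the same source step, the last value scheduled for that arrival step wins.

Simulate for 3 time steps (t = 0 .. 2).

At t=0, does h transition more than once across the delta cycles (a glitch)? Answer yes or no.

yes

t=0 Δ0: e=1 d=1 b=0 h=1 a=0 f=1 clk=0 c=0 g=1
  Δ1: clk:0→1
  Δ2: d:1→0
  Δ3: b:0→1, h:1→0, f:1→0
  Δ4: e:1→0, b:1→0, h:0→1
  Δ5: e:0→1, h:1→0, g:1→0
  Δ6: e:1→0, g:0→1
  Δ7: g:1→0
  (7Δ to stable)
t=1 Δ0: e=0 d=0 b=0 h=0 a=0 f=0 clk=1 c=0 g=0
  Δ1: clk:1→0
  (1Δ to stable)
t=2 Δ0: e=0 d=0 b=0 h=0 a=0 f=0 clk=0 c=0 g=0
  Δ1: clk:0→1
  (1Δ to stable)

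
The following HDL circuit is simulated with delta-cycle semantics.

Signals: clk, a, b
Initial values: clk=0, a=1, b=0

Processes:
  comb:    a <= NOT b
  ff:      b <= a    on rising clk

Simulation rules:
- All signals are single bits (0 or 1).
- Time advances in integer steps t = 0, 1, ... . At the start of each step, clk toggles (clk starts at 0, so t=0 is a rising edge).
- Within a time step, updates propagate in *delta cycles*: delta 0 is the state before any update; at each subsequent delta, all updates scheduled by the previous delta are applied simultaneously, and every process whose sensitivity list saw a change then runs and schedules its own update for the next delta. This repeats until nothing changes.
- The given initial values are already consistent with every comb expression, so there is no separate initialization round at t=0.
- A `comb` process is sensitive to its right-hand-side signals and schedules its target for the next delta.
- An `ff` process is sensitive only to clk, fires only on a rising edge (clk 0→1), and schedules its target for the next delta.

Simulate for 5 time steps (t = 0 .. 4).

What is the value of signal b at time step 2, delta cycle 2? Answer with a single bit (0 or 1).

[bits: clk,a,b]
t=0: Δ0=010 Δ1=110 Δ2=111 Δ3=101 | 3Δ
t=1: Δ0=101 Δ1=001 | 1Δ
t=2: Δ0=001 Δ1=101 Δ2=100 Δ3=110 | 3Δ
t=3: Δ0=110 Δ1=010 | 1Δ
t=4: Δ0=010 Δ1=110 Δ2=111 Δ3=101 | 3Δ

0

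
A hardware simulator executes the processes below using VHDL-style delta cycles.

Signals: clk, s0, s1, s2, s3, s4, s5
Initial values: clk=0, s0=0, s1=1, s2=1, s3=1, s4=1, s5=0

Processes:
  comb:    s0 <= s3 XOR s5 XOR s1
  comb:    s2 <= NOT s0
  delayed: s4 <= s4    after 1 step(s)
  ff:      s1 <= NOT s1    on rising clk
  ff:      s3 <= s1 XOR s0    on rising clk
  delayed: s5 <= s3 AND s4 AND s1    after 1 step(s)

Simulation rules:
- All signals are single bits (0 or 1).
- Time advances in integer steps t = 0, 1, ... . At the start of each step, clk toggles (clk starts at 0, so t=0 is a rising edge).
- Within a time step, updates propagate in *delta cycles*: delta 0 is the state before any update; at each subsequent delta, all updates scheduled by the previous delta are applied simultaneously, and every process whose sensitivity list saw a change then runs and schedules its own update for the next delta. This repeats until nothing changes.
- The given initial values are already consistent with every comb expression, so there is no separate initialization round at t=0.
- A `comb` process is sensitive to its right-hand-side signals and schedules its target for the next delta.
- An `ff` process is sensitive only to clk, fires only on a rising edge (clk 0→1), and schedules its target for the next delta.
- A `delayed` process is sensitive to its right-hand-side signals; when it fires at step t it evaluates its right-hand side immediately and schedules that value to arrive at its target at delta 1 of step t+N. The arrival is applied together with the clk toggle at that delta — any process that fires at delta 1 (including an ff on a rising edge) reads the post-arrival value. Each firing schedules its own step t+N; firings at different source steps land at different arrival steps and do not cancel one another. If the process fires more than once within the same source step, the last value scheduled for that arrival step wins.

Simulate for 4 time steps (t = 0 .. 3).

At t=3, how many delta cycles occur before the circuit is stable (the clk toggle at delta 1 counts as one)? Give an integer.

t=0 Δ0: s5=0 s3=1 clk=0 s0=0 s2=1 s1=1 s4=1
  Δ1: clk:0→1
  Δ2: s1:1→0
  Δ3: s0:0→1
  Δ4: s2:1→0
  (4Δ to stable)
t=1 Δ0: s5=0 s3=1 clk=1 s0=1 s2=0 s1=0 s4=1
  Δ1: clk:1→0
  (1Δ to stable)
t=2 Δ0: s5=0 s3=1 clk=0 s0=1 s2=0 s1=0 s4=1
  Δ1: clk:0→1
  Δ2: s1:0→1
  Δ3: s0:1→0
  Δ4: s2:0→1
  (4Δ to stable)
t=3 Δ0: s5=0 s3=1 clk=1 s0=0 s2=1 s1=1 s4=1
  Δ1: s5:0→1, clk:1→0
  Δ2: s0:0→1
  Δ3: s2:1→0
  (3Δ to stable)

3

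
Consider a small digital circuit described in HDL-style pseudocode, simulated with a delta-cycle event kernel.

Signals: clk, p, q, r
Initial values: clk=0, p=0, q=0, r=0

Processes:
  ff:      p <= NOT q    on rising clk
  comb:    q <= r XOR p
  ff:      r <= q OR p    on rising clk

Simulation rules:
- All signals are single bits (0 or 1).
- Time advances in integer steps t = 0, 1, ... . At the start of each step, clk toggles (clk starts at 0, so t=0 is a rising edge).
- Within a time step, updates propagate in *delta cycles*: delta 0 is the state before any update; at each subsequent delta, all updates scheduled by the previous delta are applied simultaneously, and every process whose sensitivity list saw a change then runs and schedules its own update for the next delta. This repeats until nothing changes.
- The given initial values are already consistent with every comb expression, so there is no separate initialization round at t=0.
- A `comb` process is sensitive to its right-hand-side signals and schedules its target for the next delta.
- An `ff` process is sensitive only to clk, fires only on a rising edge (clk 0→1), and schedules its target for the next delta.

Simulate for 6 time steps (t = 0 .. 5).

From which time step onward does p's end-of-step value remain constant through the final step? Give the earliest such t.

2

t0.Δ0 p=0 r=0 clk=0 q=0
t0.Δ1 p=0 r=0 clk=1 q=0
t0.Δ2 p=1 r=0 clk=1 q=0
t0.Δ3 p=1 r=0 clk=1 q=1
t1.Δ0 p=1 r=0 clk=1 q=1
t1.Δ1 p=1 r=0 clk=0 q=1
t2.Δ0 p=1 r=0 clk=0 q=1
t2.Δ1 p=1 r=0 clk=1 q=1
t2.Δ2 p=0 r=1 clk=1 q=1
t3.Δ0 p=0 r=1 clk=1 q=1
t3.Δ1 p=0 r=1 clk=0 q=1
t4.Δ0 p=0 r=1 clk=0 q=1
t4.Δ1 p=0 r=1 clk=1 q=1
t5.Δ0 p=0 r=1 clk=1 q=1
t5.Δ1 p=0 r=1 clk=0 q=1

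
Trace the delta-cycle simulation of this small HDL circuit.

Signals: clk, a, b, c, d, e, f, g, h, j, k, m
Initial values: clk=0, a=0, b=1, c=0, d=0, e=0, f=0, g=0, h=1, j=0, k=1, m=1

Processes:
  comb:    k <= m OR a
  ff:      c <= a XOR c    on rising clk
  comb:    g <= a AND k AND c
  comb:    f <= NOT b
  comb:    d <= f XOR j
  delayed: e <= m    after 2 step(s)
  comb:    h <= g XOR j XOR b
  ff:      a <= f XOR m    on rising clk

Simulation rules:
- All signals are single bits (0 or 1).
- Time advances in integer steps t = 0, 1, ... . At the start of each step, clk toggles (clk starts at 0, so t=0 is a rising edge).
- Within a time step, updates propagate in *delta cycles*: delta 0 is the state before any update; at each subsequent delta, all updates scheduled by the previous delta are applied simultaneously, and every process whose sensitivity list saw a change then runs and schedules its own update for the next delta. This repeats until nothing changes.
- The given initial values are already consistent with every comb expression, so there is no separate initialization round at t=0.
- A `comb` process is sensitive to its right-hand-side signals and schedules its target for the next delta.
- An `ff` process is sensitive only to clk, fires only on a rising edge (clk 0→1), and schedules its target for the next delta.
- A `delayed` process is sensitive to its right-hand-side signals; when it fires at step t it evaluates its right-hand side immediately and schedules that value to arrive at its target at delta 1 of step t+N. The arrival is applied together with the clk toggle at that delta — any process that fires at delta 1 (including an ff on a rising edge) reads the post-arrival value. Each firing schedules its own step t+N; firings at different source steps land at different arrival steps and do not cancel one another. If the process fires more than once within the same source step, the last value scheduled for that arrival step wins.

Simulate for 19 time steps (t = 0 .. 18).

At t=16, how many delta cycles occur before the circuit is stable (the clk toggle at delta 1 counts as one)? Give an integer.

4

[bits: m,a,clk,g,b,d,k,e,f,c,j,h]
t=0: Δ0=100010100001 Δ1=101010100001 Δ2=111010100001 | 2Δ
t=1: Δ0=111010100001 Δ1=110010100001 | 1Δ
t=2: Δ0=110010100001 Δ1=111010100001 Δ2=111010100101 Δ3=111110100101 Δ4=111110100100 | 4Δ
t=3: Δ0=111110100100 Δ1=110110100100 | 1Δ
t=4: Δ0=110110100100 Δ1=111110100100 Δ2=111110100000 Δ3=111010100000 Δ4=111010100001 | 4Δ
t=5: Δ0=111010100001 Δ1=110010100001 | 1Δ
t=6: Δ0=110010100001 Δ1=111010100001 Δ2=111010100101 Δ3=111110100101 Δ4=111110100100 | 4Δ
t=7: Δ0=111110100100 Δ1=110110100100 | 1Δ
t=8: Δ0=110110100100 Δ1=111110100100 Δ2=111110100000 Δ3=111010100000 Δ4=111010100001 | 4Δ
t=9: Δ0=111010100001 Δ1=110010100001 | 1Δ
t=10: Δ0=110010100001 Δ1=111010100001 Δ2=111010100101 Δ3=111110100101 Δ4=111110100100 | 4Δ
t=11: Δ0=111110100100 Δ1=110110100100 | 1Δ
t=12: Δ0=110110100100 Δ1=111110100100 Δ2=111110100000 Δ3=111010100000 Δ4=111010100001 | 4Δ
t=13: Δ0=111010100001 Δ1=110010100001 | 1Δ
t=14: Δ0=110010100001 Δ1=111010100001 Δ2=111010100101 Δ3=111110100101 Δ4=111110100100 | 4Δ
t=15: Δ0=111110100100 Δ1=110110100100 | 1Δ
t=16: Δ0=110110100100 Δ1=111110100100 Δ2=111110100000 Δ3=111010100000 Δ4=111010100001 | 4Δ
t=17: Δ0=111010100001 Δ1=110010100001 | 1Δ
t=18: Δ0=110010100001 Δ1=111010100001 Δ2=111010100101 Δ3=111110100101 Δ4=111110100100 | 4Δ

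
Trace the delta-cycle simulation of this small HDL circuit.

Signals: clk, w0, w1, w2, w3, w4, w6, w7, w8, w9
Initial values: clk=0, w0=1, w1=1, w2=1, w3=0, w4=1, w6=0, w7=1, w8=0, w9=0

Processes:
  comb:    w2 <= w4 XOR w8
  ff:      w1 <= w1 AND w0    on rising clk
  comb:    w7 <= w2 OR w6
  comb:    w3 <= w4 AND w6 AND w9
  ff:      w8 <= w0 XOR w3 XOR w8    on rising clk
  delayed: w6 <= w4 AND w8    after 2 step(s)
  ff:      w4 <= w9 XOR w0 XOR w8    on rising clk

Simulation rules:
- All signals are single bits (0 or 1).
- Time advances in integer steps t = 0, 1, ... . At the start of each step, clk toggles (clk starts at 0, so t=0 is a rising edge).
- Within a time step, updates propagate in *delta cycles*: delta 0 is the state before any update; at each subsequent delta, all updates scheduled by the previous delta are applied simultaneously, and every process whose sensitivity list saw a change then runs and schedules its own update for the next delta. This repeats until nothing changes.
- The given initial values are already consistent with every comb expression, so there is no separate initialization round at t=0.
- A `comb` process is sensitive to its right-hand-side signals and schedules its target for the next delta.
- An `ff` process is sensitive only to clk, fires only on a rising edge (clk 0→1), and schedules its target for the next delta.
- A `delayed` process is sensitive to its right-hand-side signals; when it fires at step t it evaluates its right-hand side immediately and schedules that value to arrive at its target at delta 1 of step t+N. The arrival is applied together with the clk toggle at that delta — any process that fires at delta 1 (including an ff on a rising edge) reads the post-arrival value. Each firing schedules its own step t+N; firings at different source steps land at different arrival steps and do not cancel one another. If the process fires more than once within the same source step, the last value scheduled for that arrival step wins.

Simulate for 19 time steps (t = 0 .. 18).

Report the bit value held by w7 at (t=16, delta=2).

[bits: w1,w4,w9,w3,w2,w6,clk,w7,w8,w0]
t=0: Δ0=1100100101 Δ1=1100101101 Δ2=1100101111 Δ3=1100001111 Δ4=1100001011 | 4Δ
t=1: Δ0=1100001011 Δ1=1100000011 | 1Δ
t=2: Δ0=1100000011 Δ1=1100011011 Δ2=1000011101 | 2Δ
t=3: Δ0=1000011101 Δ1=1000010101 | 1Δ
t=4: Δ0=1000010101 Δ1=1000001101 Δ2=1100001011 | 2Δ
t=5: Δ0=1100001011 Δ1=1100000011 | 1Δ
t=6: Δ0=1100000011 Δ1=1100011011 Δ2=1000011101 | 2Δ
t=7: Δ0=1000011101 Δ1=1000010101 | 1Δ
t=8: Δ0=1000010101 Δ1=1000001101 Δ2=1100001011 | 2Δ
t=9: Δ0=1100001011 Δ1=1100000011 | 1Δ
t=10: Δ0=1100000011 Δ1=1100011011 Δ2=1000011101 | 2Δ
t=11: Δ0=1000011101 Δ1=1000010101 | 1Δ
t=12: Δ0=1000010101 Δ1=1000001101 Δ2=1100001011 | 2Δ
t=13: Δ0=1100001011 Δ1=1100000011 | 1Δ
t=14: Δ0=1100000011 Δ1=1100011011 Δ2=1000011101 | 2Δ
t=15: Δ0=1000011101 Δ1=1000010101 | 1Δ
t=16: Δ0=1000010101 Δ1=1000001101 Δ2=1100001011 | 2Δ
t=17: Δ0=1100001011 Δ1=1100000011 | 1Δ
t=18: Δ0=1100000011 Δ1=1100011011 Δ2=1000011101 | 2Δ

0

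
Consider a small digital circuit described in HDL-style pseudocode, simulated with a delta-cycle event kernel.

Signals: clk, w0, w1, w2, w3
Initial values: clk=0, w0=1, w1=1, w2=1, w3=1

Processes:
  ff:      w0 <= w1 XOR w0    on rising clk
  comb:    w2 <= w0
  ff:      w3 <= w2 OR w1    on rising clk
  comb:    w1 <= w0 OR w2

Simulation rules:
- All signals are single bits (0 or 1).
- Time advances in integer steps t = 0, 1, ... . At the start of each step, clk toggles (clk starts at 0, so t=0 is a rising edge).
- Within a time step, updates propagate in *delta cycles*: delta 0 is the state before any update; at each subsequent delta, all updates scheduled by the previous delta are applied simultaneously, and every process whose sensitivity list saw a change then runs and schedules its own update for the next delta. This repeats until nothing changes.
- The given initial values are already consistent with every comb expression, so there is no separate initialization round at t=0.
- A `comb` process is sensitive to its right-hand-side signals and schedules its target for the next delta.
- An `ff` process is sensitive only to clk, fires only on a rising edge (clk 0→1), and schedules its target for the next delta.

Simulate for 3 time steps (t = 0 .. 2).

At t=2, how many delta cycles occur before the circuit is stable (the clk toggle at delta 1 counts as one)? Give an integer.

[bits: w0,w3,w1,w2,clk]
t=0: Δ0=11110 Δ1=11111 Δ2=01111 Δ3=01101 Δ4=01001 | 4Δ
t=1: Δ0=01001 Δ1=01000 | 1Δ
t=2: Δ0=01000 Δ1=01001 Δ2=00001 | 2Δ

2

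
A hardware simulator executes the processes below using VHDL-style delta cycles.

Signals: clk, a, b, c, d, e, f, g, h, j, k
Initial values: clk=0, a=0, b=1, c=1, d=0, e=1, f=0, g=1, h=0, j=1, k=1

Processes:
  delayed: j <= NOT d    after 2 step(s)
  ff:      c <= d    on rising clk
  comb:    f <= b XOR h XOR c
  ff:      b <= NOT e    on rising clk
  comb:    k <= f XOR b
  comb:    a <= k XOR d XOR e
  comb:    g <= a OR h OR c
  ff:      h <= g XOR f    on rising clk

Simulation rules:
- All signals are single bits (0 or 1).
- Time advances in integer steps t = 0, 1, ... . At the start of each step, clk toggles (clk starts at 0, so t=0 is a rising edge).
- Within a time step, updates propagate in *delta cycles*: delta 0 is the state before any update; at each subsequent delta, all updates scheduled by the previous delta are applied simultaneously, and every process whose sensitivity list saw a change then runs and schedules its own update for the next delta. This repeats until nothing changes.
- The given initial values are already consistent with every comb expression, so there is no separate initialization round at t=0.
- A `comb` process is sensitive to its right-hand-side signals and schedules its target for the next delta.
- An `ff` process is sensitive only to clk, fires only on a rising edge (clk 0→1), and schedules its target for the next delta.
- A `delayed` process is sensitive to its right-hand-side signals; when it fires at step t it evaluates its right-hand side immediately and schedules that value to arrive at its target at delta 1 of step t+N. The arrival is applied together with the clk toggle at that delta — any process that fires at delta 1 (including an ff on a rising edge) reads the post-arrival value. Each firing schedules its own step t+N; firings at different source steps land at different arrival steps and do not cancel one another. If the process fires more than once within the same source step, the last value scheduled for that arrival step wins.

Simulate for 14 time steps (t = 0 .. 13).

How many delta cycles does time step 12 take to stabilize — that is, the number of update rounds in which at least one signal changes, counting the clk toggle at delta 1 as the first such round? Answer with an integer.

t=0 Δ0: h=0 k=1 clk=0 j=1 a=0 c=1 b=1 e=1 g=1 d=0 f=0
  Δ1: clk:0→1
  Δ2: h:0→1, c:1→0, b:1→0
  Δ3: k:1→0, f:0→1
  Δ4: k:0→1, a:0→1
  Δ5: a:1→0
  (5Δ to stable)
t=1 Δ0: h=1 k=1 clk=1 j=1 a=0 c=0 b=0 e=1 g=1 d=0 f=1
  Δ1: clk:1→0
  (1Δ to stable)
t=2 Δ0: h=1 k=1 clk=0 j=1 a=0 c=0 b=0 e=1 g=1 d=0 f=1
  Δ1: clk:0→1
  Δ2: h:1→0
  Δ3: g:1→0, f:1→0
  Δ4: k:1→0
  Δ5: a:0→1
  Δ6: g:0→1
  (6Δ to stable)
t=3 Δ0: h=0 k=0 clk=1 j=1 a=1 c=0 b=0 e=1 g=1 d=0 f=0
  Δ1: clk:1→0
  (1Δ to stable)
t=4 Δ0: h=0 k=0 clk=0 j=1 a=1 c=0 b=0 e=1 g=1 d=0 f=0
  Δ1: clk:0→1
  Δ2: h:0→1
  Δ3: f:0→1
  Δ4: k:0→1
  Δ5: a:1→0
  (5Δ to stable)
t=5 Δ0: h=1 k=1 clk=1 j=1 a=0 c=0 b=0 e=1 g=1 d=0 f=1
  Δ1: clk:1→0
  (1Δ to stable)
t=6 Δ0: h=1 k=1 clk=0 j=1 a=0 c=0 b=0 e=1 g=1 d=0 f=1
  Δ1: clk:0→1
  Δ2: h:1→0
  Δ3: g:1→0, f:1→0
  Δ4: k:1→0
  Δ5: a:0→1
  Δ6: g:0→1
  (6Δ to stable)
t=7 Δ0: h=0 k=0 clk=1 j=1 a=1 c=0 b=0 e=1 g=1 d=0 f=0
  Δ1: clk:1→0
  (1Δ to stable)
t=8 Δ0: h=0 k=0 clk=0 j=1 a=1 c=0 b=0 e=1 g=1 d=0 f=0
  Δ1: clk:0→1
  Δ2: h:0→1
  Δ3: f:0→1
  Δ4: k:0→1
  Δ5: a:1→0
  (5Δ to stable)
t=9 Δ0: h=1 k=1 clk=1 j=1 a=0 c=0 b=0 e=1 g=1 d=0 f=1
  Δ1: clk:1→0
  (1Δ to stable)
t=10 Δ0: h=1 k=1 clk=0 j=1 a=0 c=0 b=0 e=1 g=1 d=0 f=1
  Δ1: clk:0→1
  Δ2: h:1→0
  Δ3: g:1→0, f:1→0
  Δ4: k:1→0
  Δ5: a:0→1
  Δ6: g:0→1
  (6Δ to stable)
t=11 Δ0: h=0 k=0 clk=1 j=1 a=1 c=0 b=0 e=1 g=1 d=0 f=0
  Δ1: clk:1→0
  (1Δ to stable)
t=12 Δ0: h=0 k=0 clk=0 j=1 a=1 c=0 b=0 e=1 g=1 d=0 f=0
  Δ1: clk:0→1
  Δ2: h:0→1
  Δ3: f:0→1
  Δ4: k:0→1
  Δ5: a:1→0
  (5Δ to stable)
t=13 Δ0: h=1 k=1 clk=1 j=1 a=0 c=0 b=0 e=1 g=1 d=0 f=1
  Δ1: clk:1→0
  (1Δ to stable)

5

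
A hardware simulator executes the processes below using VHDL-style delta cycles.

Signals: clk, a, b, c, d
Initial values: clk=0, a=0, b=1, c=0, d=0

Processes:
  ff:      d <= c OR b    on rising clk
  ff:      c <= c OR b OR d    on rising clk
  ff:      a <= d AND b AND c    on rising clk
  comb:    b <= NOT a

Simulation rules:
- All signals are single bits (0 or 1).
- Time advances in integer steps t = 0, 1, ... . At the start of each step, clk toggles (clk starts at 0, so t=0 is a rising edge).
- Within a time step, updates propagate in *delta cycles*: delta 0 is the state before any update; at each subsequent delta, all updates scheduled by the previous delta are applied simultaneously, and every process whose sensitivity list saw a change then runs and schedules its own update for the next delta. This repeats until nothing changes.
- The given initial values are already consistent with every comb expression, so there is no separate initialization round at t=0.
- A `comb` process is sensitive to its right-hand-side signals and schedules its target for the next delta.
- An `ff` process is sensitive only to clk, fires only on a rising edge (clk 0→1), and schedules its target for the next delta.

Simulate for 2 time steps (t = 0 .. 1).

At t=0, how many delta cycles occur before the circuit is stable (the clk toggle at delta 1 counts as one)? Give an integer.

t0.Δ0 c=0 clk=0 d=0 b=1 a=0
t0.Δ1 c=0 clk=1 d=0 b=1 a=0
t0.Δ2 c=1 clk=1 d=1 b=1 a=0
t1.Δ0 c=1 clk=1 d=1 b=1 a=0
t1.Δ1 c=1 clk=0 d=1 b=1 a=0

2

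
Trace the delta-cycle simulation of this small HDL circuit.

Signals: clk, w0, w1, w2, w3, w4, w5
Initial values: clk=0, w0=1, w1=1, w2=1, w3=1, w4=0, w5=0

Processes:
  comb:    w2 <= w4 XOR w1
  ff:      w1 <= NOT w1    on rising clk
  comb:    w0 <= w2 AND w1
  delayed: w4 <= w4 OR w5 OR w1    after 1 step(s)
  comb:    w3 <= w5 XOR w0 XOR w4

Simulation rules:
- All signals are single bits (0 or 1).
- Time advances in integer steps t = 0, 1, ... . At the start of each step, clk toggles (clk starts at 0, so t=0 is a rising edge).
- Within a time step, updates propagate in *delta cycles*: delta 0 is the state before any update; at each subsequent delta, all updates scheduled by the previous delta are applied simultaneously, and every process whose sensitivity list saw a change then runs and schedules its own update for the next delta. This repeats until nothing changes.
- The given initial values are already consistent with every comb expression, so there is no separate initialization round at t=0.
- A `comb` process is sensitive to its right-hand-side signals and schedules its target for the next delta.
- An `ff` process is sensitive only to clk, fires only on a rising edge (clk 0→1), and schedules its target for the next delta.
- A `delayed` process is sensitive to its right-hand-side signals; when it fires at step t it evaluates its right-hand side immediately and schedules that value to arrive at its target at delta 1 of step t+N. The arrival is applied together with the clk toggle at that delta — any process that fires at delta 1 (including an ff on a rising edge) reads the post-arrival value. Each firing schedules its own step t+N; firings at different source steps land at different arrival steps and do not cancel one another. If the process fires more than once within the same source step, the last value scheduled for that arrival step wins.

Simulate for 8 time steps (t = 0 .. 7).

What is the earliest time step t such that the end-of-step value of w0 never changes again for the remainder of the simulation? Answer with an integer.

t0.Δ0 w4=0 clk=0 w3=1 w2=1 w0=1 w5=0 w1=1
t0.Δ1 w4=0 clk=1 w3=1 w2=1 w0=1 w5=0 w1=1
t0.Δ2 w4=0 clk=1 w3=1 w2=1 w0=1 w5=0 w1=0
t0.Δ3 w4=0 clk=1 w3=1 w2=0 w0=0 w5=0 w1=0
t0.Δ4 w4=0 clk=1 w3=0 w2=0 w0=0 w5=0 w1=0
t1.Δ0 w4=0 clk=1 w3=0 w2=0 w0=0 w5=0 w1=0
t1.Δ1 w4=0 clk=0 w3=0 w2=0 w0=0 w5=0 w1=0
t2.Δ0 w4=0 clk=0 w3=0 w2=0 w0=0 w5=0 w1=0
t2.Δ1 w4=0 clk=1 w3=0 w2=0 w0=0 w5=0 w1=0
t2.Δ2 w4=0 clk=1 w3=0 w2=0 w0=0 w5=0 w1=1
t2.Δ3 w4=0 clk=1 w3=0 w2=1 w0=0 w5=0 w1=1
t2.Δ4 w4=0 clk=1 w3=0 w2=1 w0=1 w5=0 w1=1
t2.Δ5 w4=0 clk=1 w3=1 w2=1 w0=1 w5=0 w1=1
t3.Δ0 w4=0 clk=1 w3=1 w2=1 w0=1 w5=0 w1=1
t3.Δ1 w4=1 clk=0 w3=1 w2=1 w0=1 w5=0 w1=1
t3.Δ2 w4=1 clk=0 w3=0 w2=0 w0=1 w5=0 w1=1
t3.Δ3 w4=1 clk=0 w3=0 w2=0 w0=0 w5=0 w1=1
t3.Δ4 w4=1 clk=0 w3=1 w2=0 w0=0 w5=0 w1=1
t4.Δ0 w4=1 clk=0 w3=1 w2=0 w0=0 w5=0 w1=1
t4.Δ1 w4=1 clk=1 w3=1 w2=0 w0=0 w5=0 w1=1
t4.Δ2 w4=1 clk=1 w3=1 w2=0 w0=0 w5=0 w1=0
t4.Δ3 w4=1 clk=1 w3=1 w2=1 w0=0 w5=0 w1=0
t5.Δ0 w4=1 clk=1 w3=1 w2=1 w0=0 w5=0 w1=0
t5.Δ1 w4=1 clk=0 w3=1 w2=1 w0=0 w5=0 w1=0
t6.Δ0 w4=1 clk=0 w3=1 w2=1 w0=0 w5=0 w1=0
t6.Δ1 w4=1 clk=1 w3=1 w2=1 w0=0 w5=0 w1=0
t6.Δ2 w4=1 clk=1 w3=1 w2=1 w0=0 w5=0 w1=1
t6.Δ3 w4=1 clk=1 w3=1 w2=0 w0=1 w5=0 w1=1
t6.Δ4 w4=1 clk=1 w3=0 w2=0 w0=0 w5=0 w1=1
t6.Δ5 w4=1 clk=1 w3=1 w2=0 w0=0 w5=0 w1=1
t7.Δ0 w4=1 clk=1 w3=1 w2=0 w0=0 w5=0 w1=1
t7.Δ1 w4=1 clk=0 w3=1 w2=0 w0=0 w5=0 w1=1

3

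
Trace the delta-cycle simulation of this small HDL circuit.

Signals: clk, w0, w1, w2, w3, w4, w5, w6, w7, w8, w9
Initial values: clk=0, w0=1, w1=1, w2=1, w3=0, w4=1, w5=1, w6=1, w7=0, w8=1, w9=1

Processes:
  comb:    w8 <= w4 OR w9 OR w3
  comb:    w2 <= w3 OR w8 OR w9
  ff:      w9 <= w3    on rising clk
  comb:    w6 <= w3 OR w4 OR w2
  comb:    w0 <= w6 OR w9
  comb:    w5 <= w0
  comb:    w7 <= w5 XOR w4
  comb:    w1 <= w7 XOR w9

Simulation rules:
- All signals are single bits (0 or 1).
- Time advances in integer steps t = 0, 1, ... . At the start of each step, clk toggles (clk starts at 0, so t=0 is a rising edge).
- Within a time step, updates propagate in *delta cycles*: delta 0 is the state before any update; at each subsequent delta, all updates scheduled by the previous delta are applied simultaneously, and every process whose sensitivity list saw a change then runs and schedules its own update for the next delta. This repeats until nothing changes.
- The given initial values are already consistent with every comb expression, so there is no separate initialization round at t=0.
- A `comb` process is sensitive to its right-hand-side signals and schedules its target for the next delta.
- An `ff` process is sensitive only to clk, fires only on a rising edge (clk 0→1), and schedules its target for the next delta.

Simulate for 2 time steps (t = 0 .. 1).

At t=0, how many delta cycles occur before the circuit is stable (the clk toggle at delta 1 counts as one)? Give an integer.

[bits: w1,w3,w0,w9,w6,w5,w8,w2,clk,w4,w7]
t=0: Δ0=10111111010 Δ1=10111111110 Δ2=10101111110 Δ3=00101111110 | 3Δ
t=1: Δ0=00101111110 Δ1=00101111010 | 1Δ

3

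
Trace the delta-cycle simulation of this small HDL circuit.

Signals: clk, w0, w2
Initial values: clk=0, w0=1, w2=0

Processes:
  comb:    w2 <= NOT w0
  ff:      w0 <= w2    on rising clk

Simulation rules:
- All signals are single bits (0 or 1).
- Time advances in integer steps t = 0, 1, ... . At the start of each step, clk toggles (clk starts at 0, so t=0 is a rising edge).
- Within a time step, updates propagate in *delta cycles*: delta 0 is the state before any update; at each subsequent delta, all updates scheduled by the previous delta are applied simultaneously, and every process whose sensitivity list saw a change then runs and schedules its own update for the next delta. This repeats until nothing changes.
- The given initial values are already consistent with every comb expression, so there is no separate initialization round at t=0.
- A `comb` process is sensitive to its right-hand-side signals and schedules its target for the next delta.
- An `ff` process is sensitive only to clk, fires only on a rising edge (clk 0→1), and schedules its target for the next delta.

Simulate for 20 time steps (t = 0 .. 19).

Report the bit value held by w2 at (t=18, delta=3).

0

t=0 Δ0: w2=0 w0=1 clk=0
  Δ1: clk:0→1
  Δ2: w0:1→0
  Δ3: w2:0→1
  (3Δ to stable)
t=1 Δ0: w2=1 w0=0 clk=1
  Δ1: clk:1→0
  (1Δ to stable)
t=2 Δ0: w2=1 w0=0 clk=0
  Δ1: clk:0→1
  Δ2: w0:0→1
  Δ3: w2:1→0
  (3Δ to stable)
t=3 Δ0: w2=0 w0=1 clk=1
  Δ1: clk:1→0
  (1Δ to stable)
t=4 Δ0: w2=0 w0=1 clk=0
  Δ1: clk:0→1
  Δ2: w0:1→0
  Δ3: w2:0→1
  (3Δ to stable)
t=5 Δ0: w2=1 w0=0 clk=1
  Δ1: clk:1→0
  (1Δ to stable)
t=6 Δ0: w2=1 w0=0 clk=0
  Δ1: clk:0→1
  Δ2: w0:0→1
  Δ3: w2:1→0
  (3Δ to stable)
t=7 Δ0: w2=0 w0=1 clk=1
  Δ1: clk:1→0
  (1Δ to stable)
t=8 Δ0: w2=0 w0=1 clk=0
  Δ1: clk:0→1
  Δ2: w0:1→0
  Δ3: w2:0→1
  (3Δ to stable)
t=9 Δ0: w2=1 w0=0 clk=1
  Δ1: clk:1→0
  (1Δ to stable)
t=10 Δ0: w2=1 w0=0 clk=0
  Δ1: clk:0→1
  Δ2: w0:0→1
  Δ3: w2:1→0
  (3Δ to stable)
t=11 Δ0: w2=0 w0=1 clk=1
  Δ1: clk:1→0
  (1Δ to stable)
t=12 Δ0: w2=0 w0=1 clk=0
  Δ1: clk:0→1
  Δ2: w0:1→0
  Δ3: w2:0→1
  (3Δ to stable)
t=13 Δ0: w2=1 w0=0 clk=1
  Δ1: clk:1→0
  (1Δ to stable)
t=14 Δ0: w2=1 w0=0 clk=0
  Δ1: clk:0→1
  Δ2: w0:0→1
  Δ3: w2:1→0
  (3Δ to stable)
t=15 Δ0: w2=0 w0=1 clk=1
  Δ1: clk:1→0
  (1Δ to stable)
t=16 Δ0: w2=0 w0=1 clk=0
  Δ1: clk:0→1
  Δ2: w0:1→0
  Δ3: w2:0→1
  (3Δ to stable)
t=17 Δ0: w2=1 w0=0 clk=1
  Δ1: clk:1→0
  (1Δ to stable)
t=18 Δ0: w2=1 w0=0 clk=0
  Δ1: clk:0→1
  Δ2: w0:0→1
  Δ3: w2:1→0
  (3Δ to stable)
t=19 Δ0: w2=0 w0=1 clk=1
  Δ1: clk:1→0
  (1Δ to stable)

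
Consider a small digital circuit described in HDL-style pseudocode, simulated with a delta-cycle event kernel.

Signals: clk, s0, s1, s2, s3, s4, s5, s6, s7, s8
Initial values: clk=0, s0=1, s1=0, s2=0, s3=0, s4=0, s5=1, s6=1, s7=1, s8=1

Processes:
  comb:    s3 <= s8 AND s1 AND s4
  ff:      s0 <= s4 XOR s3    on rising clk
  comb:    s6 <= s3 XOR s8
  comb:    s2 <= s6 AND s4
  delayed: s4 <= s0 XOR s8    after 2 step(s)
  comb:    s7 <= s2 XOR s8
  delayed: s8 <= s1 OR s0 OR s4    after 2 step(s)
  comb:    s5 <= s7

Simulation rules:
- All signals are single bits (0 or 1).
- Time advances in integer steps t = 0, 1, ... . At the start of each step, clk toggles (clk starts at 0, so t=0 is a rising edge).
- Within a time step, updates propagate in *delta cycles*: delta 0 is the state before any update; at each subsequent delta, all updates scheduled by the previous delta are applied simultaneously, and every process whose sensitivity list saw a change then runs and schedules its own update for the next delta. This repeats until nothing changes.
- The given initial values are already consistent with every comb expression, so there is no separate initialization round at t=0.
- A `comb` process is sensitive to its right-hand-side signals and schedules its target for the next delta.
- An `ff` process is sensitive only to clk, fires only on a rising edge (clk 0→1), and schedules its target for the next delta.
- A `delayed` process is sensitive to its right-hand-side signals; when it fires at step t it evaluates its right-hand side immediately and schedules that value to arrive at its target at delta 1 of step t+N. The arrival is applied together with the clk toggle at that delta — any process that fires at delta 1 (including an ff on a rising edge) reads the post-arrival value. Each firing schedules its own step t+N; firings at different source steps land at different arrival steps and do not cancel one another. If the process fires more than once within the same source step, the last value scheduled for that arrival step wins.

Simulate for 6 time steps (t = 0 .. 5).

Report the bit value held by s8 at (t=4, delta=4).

t0.Δ0 s7=1 s0=1 s5=1 s2=0 clk=0 s6=1 s4=0 s8=1 s3=0 s1=0
t0.Δ1 s7=1 s0=1 s5=1 s2=0 clk=1 s6=1 s4=0 s8=1 s3=0 s1=0
t0.Δ2 s7=1 s0=0 s5=1 s2=0 clk=1 s6=1 s4=0 s8=1 s3=0 s1=0
t1.Δ0 s7=1 s0=0 s5=1 s2=0 clk=1 s6=1 s4=0 s8=1 s3=0 s1=0
t1.Δ1 s7=1 s0=0 s5=1 s2=0 clk=0 s6=1 s4=0 s8=1 s3=0 s1=0
t2.Δ0 s7=1 s0=0 s5=1 s2=0 clk=0 s6=1 s4=0 s8=1 s3=0 s1=0
t2.Δ1 s7=1 s0=0 s5=1 s2=0 clk=1 s6=1 s4=1 s8=0 s3=0 s1=0
t2.Δ2 s7=0 s0=1 s5=1 s2=1 clk=1 s6=0 s4=1 s8=0 s3=0 s1=0
t2.Δ3 s7=1 s0=1 s5=0 s2=0 clk=1 s6=0 s4=1 s8=0 s3=0 s1=0
t2.Δ4 s7=0 s0=1 s5=1 s2=0 clk=1 s6=0 s4=1 s8=0 s3=0 s1=0
t2.Δ5 s7=0 s0=1 s5=0 s2=0 clk=1 s6=0 s4=1 s8=0 s3=0 s1=0
t3.Δ0 s7=0 s0=1 s5=0 s2=0 clk=1 s6=0 s4=1 s8=0 s3=0 s1=0
t3.Δ1 s7=0 s0=1 s5=0 s2=0 clk=0 s6=0 s4=1 s8=0 s3=0 s1=0
t4.Δ0 s7=0 s0=1 s5=0 s2=0 clk=0 s6=0 s4=1 s8=0 s3=0 s1=0
t4.Δ1 s7=0 s0=1 s5=0 s2=0 clk=1 s6=0 s4=1 s8=1 s3=0 s1=0
t4.Δ2 s7=1 s0=1 s5=0 s2=0 clk=1 s6=1 s4=1 s8=1 s3=0 s1=0
t4.Δ3 s7=1 s0=1 s5=1 s2=1 clk=1 s6=1 s4=1 s8=1 s3=0 s1=0
t4.Δ4 s7=0 s0=1 s5=1 s2=1 clk=1 s6=1 s4=1 s8=1 s3=0 s1=0
t4.Δ5 s7=0 s0=1 s5=0 s2=1 clk=1 s6=1 s4=1 s8=1 s3=0 s1=0
t5.Δ0 s7=0 s0=1 s5=0 s2=1 clk=1 s6=1 s4=1 s8=1 s3=0 s1=0
t5.Δ1 s7=0 s0=1 s5=0 s2=1 clk=0 s6=1 s4=1 s8=1 s3=0 s1=0

1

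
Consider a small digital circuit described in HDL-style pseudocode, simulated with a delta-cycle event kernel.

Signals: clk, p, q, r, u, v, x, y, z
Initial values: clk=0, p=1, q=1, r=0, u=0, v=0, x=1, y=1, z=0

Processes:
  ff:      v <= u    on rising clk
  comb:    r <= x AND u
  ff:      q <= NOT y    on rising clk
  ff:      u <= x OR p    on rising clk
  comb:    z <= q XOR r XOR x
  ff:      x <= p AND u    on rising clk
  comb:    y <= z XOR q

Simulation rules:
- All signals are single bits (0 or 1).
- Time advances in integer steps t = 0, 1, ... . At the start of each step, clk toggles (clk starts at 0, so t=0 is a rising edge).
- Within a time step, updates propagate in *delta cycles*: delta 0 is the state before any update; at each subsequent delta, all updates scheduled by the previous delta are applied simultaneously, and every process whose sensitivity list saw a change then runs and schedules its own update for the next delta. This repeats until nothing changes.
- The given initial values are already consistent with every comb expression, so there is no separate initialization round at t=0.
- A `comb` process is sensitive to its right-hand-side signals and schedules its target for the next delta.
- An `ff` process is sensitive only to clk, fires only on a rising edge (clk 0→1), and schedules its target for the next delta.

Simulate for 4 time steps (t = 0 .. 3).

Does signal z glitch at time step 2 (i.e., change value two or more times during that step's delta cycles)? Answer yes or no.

[bits: u,z,v,q,clk,x,p,r,y]
t=0: Δ0=000101101 Δ1=000111101 Δ2=100010101 Δ3=100010100 | 3Δ
t=1: Δ0=100010100 Δ1=100000100 | 1Δ
t=2: Δ0=100000100 Δ1=100010100 Δ2=101111100 Δ3=101111111 Δ4=111111111 Δ5=111111110 | 5Δ
t=3: Δ0=111111110 Δ1=111101110 | 1Δ

no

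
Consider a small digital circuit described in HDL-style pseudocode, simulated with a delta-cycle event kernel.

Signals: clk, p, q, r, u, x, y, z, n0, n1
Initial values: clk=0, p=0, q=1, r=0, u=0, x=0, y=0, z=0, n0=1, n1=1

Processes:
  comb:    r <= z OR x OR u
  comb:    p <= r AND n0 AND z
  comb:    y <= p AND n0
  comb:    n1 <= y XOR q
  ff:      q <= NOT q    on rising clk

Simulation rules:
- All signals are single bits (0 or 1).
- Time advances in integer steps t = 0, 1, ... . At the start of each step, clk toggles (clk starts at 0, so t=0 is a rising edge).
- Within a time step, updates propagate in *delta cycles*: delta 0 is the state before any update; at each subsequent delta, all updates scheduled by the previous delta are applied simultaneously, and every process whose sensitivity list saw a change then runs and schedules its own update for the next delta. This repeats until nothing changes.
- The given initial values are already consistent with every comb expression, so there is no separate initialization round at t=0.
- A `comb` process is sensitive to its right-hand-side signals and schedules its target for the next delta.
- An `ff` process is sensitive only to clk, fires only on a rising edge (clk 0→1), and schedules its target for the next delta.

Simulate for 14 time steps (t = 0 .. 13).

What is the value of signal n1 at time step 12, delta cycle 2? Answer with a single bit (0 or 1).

1

t0.Δ0 q=1 x=0 p=0 z=0 r=0 n1=1 n0=1 u=0 clk=0 y=0
t0.Δ1 q=1 x=0 p=0 z=0 r=0 n1=1 n0=1 u=0 clk=1 y=0
t0.Δ2 q=0 x=0 p=0 z=0 r=0 n1=1 n0=1 u=0 clk=1 y=0
t0.Δ3 q=0 x=0 p=0 z=0 r=0 n1=0 n0=1 u=0 clk=1 y=0
t1.Δ0 q=0 x=0 p=0 z=0 r=0 n1=0 n0=1 u=0 clk=1 y=0
t1.Δ1 q=0 x=0 p=0 z=0 r=0 n1=0 n0=1 u=0 clk=0 y=0
t2.Δ0 q=0 x=0 p=0 z=0 r=0 n1=0 n0=1 u=0 clk=0 y=0
t2.Δ1 q=0 x=0 p=0 z=0 r=0 n1=0 n0=1 u=0 clk=1 y=0
t2.Δ2 q=1 x=0 p=0 z=0 r=0 n1=0 n0=1 u=0 clk=1 y=0
t2.Δ3 q=1 x=0 p=0 z=0 r=0 n1=1 n0=1 u=0 clk=1 y=0
t3.Δ0 q=1 x=0 p=0 z=0 r=0 n1=1 n0=1 u=0 clk=1 y=0
t3.Δ1 q=1 x=0 p=0 z=0 r=0 n1=1 n0=1 u=0 clk=0 y=0
t4.Δ0 q=1 x=0 p=0 z=0 r=0 n1=1 n0=1 u=0 clk=0 y=0
t4.Δ1 q=1 x=0 p=0 z=0 r=0 n1=1 n0=1 u=0 clk=1 y=0
t4.Δ2 q=0 x=0 p=0 z=0 r=0 n1=1 n0=1 u=0 clk=1 y=0
t4.Δ3 q=0 x=0 p=0 z=0 r=0 n1=0 n0=1 u=0 clk=1 y=0
t5.Δ0 q=0 x=0 p=0 z=0 r=0 n1=0 n0=1 u=0 clk=1 y=0
t5.Δ1 q=0 x=0 p=0 z=0 r=0 n1=0 n0=1 u=0 clk=0 y=0
t6.Δ0 q=0 x=0 p=0 z=0 r=0 n1=0 n0=1 u=0 clk=0 y=0
t6.Δ1 q=0 x=0 p=0 z=0 r=0 n1=0 n0=1 u=0 clk=1 y=0
t6.Δ2 q=1 x=0 p=0 z=0 r=0 n1=0 n0=1 u=0 clk=1 y=0
t6.Δ3 q=1 x=0 p=0 z=0 r=0 n1=1 n0=1 u=0 clk=1 y=0
t7.Δ0 q=1 x=0 p=0 z=0 r=0 n1=1 n0=1 u=0 clk=1 y=0
t7.Δ1 q=1 x=0 p=0 z=0 r=0 n1=1 n0=1 u=0 clk=0 y=0
t8.Δ0 q=1 x=0 p=0 z=0 r=0 n1=1 n0=1 u=0 clk=0 y=0
t8.Δ1 q=1 x=0 p=0 z=0 r=0 n1=1 n0=1 u=0 clk=1 y=0
t8.Δ2 q=0 x=0 p=0 z=0 r=0 n1=1 n0=1 u=0 clk=1 y=0
t8.Δ3 q=0 x=0 p=0 z=0 r=0 n1=0 n0=1 u=0 clk=1 y=0
t9.Δ0 q=0 x=0 p=0 z=0 r=0 n1=0 n0=1 u=0 clk=1 y=0
t9.Δ1 q=0 x=0 p=0 z=0 r=0 n1=0 n0=1 u=0 clk=0 y=0
t10.Δ0 q=0 x=0 p=0 z=0 r=0 n1=0 n0=1 u=0 clk=0 y=0
t10.Δ1 q=0 x=0 p=0 z=0 r=0 n1=0 n0=1 u=0 clk=1 y=0
t10.Δ2 q=1 x=0 p=0 z=0 r=0 n1=0 n0=1 u=0 clk=1 y=0
t10.Δ3 q=1 x=0 p=0 z=0 r=0 n1=1 n0=1 u=0 clk=1 y=0
t11.Δ0 q=1 x=0 p=0 z=0 r=0 n1=1 n0=1 u=0 clk=1 y=0
t11.Δ1 q=1 x=0 p=0 z=0 r=0 n1=1 n0=1 u=0 clk=0 y=0
t12.Δ0 q=1 x=0 p=0 z=0 r=0 n1=1 n0=1 u=0 clk=0 y=0
t12.Δ1 q=1 x=0 p=0 z=0 r=0 n1=1 n0=1 u=0 clk=1 y=0
t12.Δ2 q=0 x=0 p=0 z=0 r=0 n1=1 n0=1 u=0 clk=1 y=0
t12.Δ3 q=0 x=0 p=0 z=0 r=0 n1=0 n0=1 u=0 clk=1 y=0
t13.Δ0 q=0 x=0 p=0 z=0 r=0 n1=0 n0=1 u=0 clk=1 y=0
t13.Δ1 q=0 x=0 p=0 z=0 r=0 n1=0 n0=1 u=0 clk=0 y=0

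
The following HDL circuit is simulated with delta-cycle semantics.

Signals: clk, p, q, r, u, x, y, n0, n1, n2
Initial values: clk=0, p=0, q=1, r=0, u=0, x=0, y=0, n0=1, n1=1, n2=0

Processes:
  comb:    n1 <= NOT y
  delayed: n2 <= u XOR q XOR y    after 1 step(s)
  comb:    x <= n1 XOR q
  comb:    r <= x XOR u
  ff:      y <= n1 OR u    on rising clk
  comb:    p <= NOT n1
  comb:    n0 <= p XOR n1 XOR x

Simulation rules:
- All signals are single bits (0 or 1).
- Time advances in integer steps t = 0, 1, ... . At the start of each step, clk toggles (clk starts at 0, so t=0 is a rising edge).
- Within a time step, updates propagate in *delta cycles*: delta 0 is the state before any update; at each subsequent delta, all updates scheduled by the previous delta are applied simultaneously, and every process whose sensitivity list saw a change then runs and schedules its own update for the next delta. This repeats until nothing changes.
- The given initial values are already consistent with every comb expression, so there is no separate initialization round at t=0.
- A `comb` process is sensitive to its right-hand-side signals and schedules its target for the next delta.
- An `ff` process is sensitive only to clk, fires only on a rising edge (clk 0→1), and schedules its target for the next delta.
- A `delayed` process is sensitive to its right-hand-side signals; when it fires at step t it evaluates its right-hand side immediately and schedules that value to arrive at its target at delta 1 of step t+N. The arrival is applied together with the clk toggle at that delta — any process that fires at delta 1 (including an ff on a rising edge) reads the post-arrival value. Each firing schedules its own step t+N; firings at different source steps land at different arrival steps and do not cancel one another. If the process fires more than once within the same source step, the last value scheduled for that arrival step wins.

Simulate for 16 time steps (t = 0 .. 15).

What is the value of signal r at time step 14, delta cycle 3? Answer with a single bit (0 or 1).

1

t0.Δ0 y=0 n1=1 r=0 clk=0 q=1 n2=0 x=0 n0=1 u=0 p=0
t0.Δ1 y=0 n1=1 r=0 clk=1 q=1 n2=0 x=0 n0=1 u=0 p=0
t0.Δ2 y=1 n1=1 r=0 clk=1 q=1 n2=0 x=0 n0=1 u=0 p=0
t0.Δ3 y=1 n1=0 r=0 clk=1 q=1 n2=0 x=0 n0=1 u=0 p=0
t0.Δ4 y=1 n1=0 r=0 clk=1 q=1 n2=0 x=1 n0=0 u=0 p=1
t0.Δ5 y=1 n1=0 r=1 clk=1 q=1 n2=0 x=1 n0=0 u=0 p=1
t1.Δ0 y=1 n1=0 r=1 clk=1 q=1 n2=0 x=1 n0=0 u=0 p=1
t1.Δ1 y=1 n1=0 r=1 clk=0 q=1 n2=0 x=1 n0=0 u=0 p=1
t2.Δ0 y=1 n1=0 r=1 clk=0 q=1 n2=0 x=1 n0=0 u=0 p=1
t2.Δ1 y=1 n1=0 r=1 clk=1 q=1 n2=0 x=1 n0=0 u=0 p=1
t2.Δ2 y=0 n1=0 r=1 clk=1 q=1 n2=0 x=1 n0=0 u=0 p=1
t2.Δ3 y=0 n1=1 r=1 clk=1 q=1 n2=0 x=1 n0=0 u=0 p=1
t2.Δ4 y=0 n1=1 r=1 clk=1 q=1 n2=0 x=0 n0=1 u=0 p=0
t2.Δ5 y=0 n1=1 r=0 clk=1 q=1 n2=0 x=0 n0=1 u=0 p=0
t3.Δ0 y=0 n1=1 r=0 clk=1 q=1 n2=0 x=0 n0=1 u=0 p=0
t3.Δ1 y=0 n1=1 r=0 clk=0 q=1 n2=1 x=0 n0=1 u=0 p=0
t4.Δ0 y=0 n1=1 r=0 clk=0 q=1 n2=1 x=0 n0=1 u=0 p=0
t4.Δ1 y=0 n1=1 r=0 clk=1 q=1 n2=1 x=0 n0=1 u=0 p=0
t4.Δ2 y=1 n1=1 r=0 clk=1 q=1 n2=1 x=0 n0=1 u=0 p=0
t4.Δ3 y=1 n1=0 r=0 clk=1 q=1 n2=1 x=0 n0=1 u=0 p=0
t4.Δ4 y=1 n1=0 r=0 clk=1 q=1 n2=1 x=1 n0=0 u=0 p=1
t4.Δ5 y=1 n1=0 r=1 clk=1 q=1 n2=1 x=1 n0=0 u=0 p=1
t5.Δ0 y=1 n1=0 r=1 clk=1 q=1 n2=1 x=1 n0=0 u=0 p=1
t5.Δ1 y=1 n1=0 r=1 clk=0 q=1 n2=0 x=1 n0=0 u=0 p=1
t6.Δ0 y=1 n1=0 r=1 clk=0 q=1 n2=0 x=1 n0=0 u=0 p=1
t6.Δ1 y=1 n1=0 r=1 clk=1 q=1 n2=0 x=1 n0=0 u=0 p=1
t6.Δ2 y=0 n1=0 r=1 clk=1 q=1 n2=0 x=1 n0=0 u=0 p=1
t6.Δ3 y=0 n1=1 r=1 clk=1 q=1 n2=0 x=1 n0=0 u=0 p=1
t6.Δ4 y=0 n1=1 r=1 clk=1 q=1 n2=0 x=0 n0=1 u=0 p=0
t6.Δ5 y=0 n1=1 r=0 clk=1 q=1 n2=0 x=0 n0=1 u=0 p=0
t7.Δ0 y=0 n1=1 r=0 clk=1 q=1 n2=0 x=0 n0=1 u=0 p=0
t7.Δ1 y=0 n1=1 r=0 clk=0 q=1 n2=1 x=0 n0=1 u=0 p=0
t8.Δ0 y=0 n1=1 r=0 clk=0 q=1 n2=1 x=0 n0=1 u=0 p=0
t8.Δ1 y=0 n1=1 r=0 clk=1 q=1 n2=1 x=0 n0=1 u=0 p=0
t8.Δ2 y=1 n1=1 r=0 clk=1 q=1 n2=1 x=0 n0=1 u=0 p=0
t8.Δ3 y=1 n1=0 r=0 clk=1 q=1 n2=1 x=0 n0=1 u=0 p=0
t8.Δ4 y=1 n1=0 r=0 clk=1 q=1 n2=1 x=1 n0=0 u=0 p=1
t8.Δ5 y=1 n1=0 r=1 clk=1 q=1 n2=1 x=1 n0=0 u=0 p=1
t9.Δ0 y=1 n1=0 r=1 clk=1 q=1 n2=1 x=1 n0=0 u=0 p=1
t9.Δ1 y=1 n1=0 r=1 clk=0 q=1 n2=0 x=1 n0=0 u=0 p=1
t10.Δ0 y=1 n1=0 r=1 clk=0 q=1 n2=0 x=1 n0=0 u=0 p=1
t10.Δ1 y=1 n1=0 r=1 clk=1 q=1 n2=0 x=1 n0=0 u=0 p=1
t10.Δ2 y=0 n1=0 r=1 clk=1 q=1 n2=0 x=1 n0=0 u=0 p=1
t10.Δ3 y=0 n1=1 r=1 clk=1 q=1 n2=0 x=1 n0=0 u=0 p=1
t10.Δ4 y=0 n1=1 r=1 clk=1 q=1 n2=0 x=0 n0=1 u=0 p=0
t10.Δ5 y=0 n1=1 r=0 clk=1 q=1 n2=0 x=0 n0=1 u=0 p=0
t11.Δ0 y=0 n1=1 r=0 clk=1 q=1 n2=0 x=0 n0=1 u=0 p=0
t11.Δ1 y=0 n1=1 r=0 clk=0 q=1 n2=1 x=0 n0=1 u=0 p=0
t12.Δ0 y=0 n1=1 r=0 clk=0 q=1 n2=1 x=0 n0=1 u=0 p=0
t12.Δ1 y=0 n1=1 r=0 clk=1 q=1 n2=1 x=0 n0=1 u=0 p=0
t12.Δ2 y=1 n1=1 r=0 clk=1 q=1 n2=1 x=0 n0=1 u=0 p=0
t12.Δ3 y=1 n1=0 r=0 clk=1 q=1 n2=1 x=0 n0=1 u=0 p=0
t12.Δ4 y=1 n1=0 r=0 clk=1 q=1 n2=1 x=1 n0=0 u=0 p=1
t12.Δ5 y=1 n1=0 r=1 clk=1 q=1 n2=1 x=1 n0=0 u=0 p=1
t13.Δ0 y=1 n1=0 r=1 clk=1 q=1 n2=1 x=1 n0=0 u=0 p=1
t13.Δ1 y=1 n1=0 r=1 clk=0 q=1 n2=0 x=1 n0=0 u=0 p=1
t14.Δ0 y=1 n1=0 r=1 clk=0 q=1 n2=0 x=1 n0=0 u=0 p=1
t14.Δ1 y=1 n1=0 r=1 clk=1 q=1 n2=0 x=1 n0=0 u=0 p=1
t14.Δ2 y=0 n1=0 r=1 clk=1 q=1 n2=0 x=1 n0=0 u=0 p=1
t14.Δ3 y=0 n1=1 r=1 clk=1 q=1 n2=0 x=1 n0=0 u=0 p=1
t14.Δ4 y=0 n1=1 r=1 clk=1 q=1 n2=0 x=0 n0=1 u=0 p=0
t14.Δ5 y=0 n1=1 r=0 clk=1 q=1 n2=0 x=0 n0=1 u=0 p=0
t15.Δ0 y=0 n1=1 r=0 clk=1 q=1 n2=0 x=0 n0=1 u=0 p=0
t15.Δ1 y=0 n1=1 r=0 clk=0 q=1 n2=1 x=0 n0=1 u=0 p=0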